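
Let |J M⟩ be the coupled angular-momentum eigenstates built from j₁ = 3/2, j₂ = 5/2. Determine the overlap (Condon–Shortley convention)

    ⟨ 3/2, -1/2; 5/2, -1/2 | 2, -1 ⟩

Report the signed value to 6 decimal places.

-0.545545  (= −√(25/84))

j₁+j₂−J=2  J+j₁−j₂=1  J−j₁+j₂=3  j₁+j₂+J+1=7
(j₁±m₁, j₂±m₂, J±M) = (1,2,2,3,1,3)
P² = 12/7
sum k=1..2:
  [1] −1/2 = -1/2
  [2] +1/12 = 1/12
S = -5/12
C² = P²·S² = 25/84 ; C = -0.545545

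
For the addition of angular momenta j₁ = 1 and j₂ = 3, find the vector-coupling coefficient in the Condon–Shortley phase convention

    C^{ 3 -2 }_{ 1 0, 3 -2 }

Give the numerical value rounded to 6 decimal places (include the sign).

+√(1/3) = +0.577350

triangle: 1!·1!·5!/8! = 120/40320
(j±m)!: 1!·1!·1!·5!·1!·5! = 14400
prefactor² = (2J+1)·Δ·N² = 300
  k=0: +1/(0!·1!·1!·1!·0!·4!) = 1/24
  k=1: −1/(1!·0!·0!·0!·1!·5!) = -1/120
Σ = 1/30  ⇒  CG² = 300·1/30² = 1/3
CG = +√(1/3) = +0.577350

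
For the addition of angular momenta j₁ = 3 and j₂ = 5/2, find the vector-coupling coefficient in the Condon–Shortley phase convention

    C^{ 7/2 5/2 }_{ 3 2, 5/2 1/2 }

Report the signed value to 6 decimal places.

√[8·2!4!3!/10! · 5!1!3!2!6!1!] = √(4608/7)
  +(−1)^0/∏(0,2,1,3,3,0)! = 1/72  (running 1/72)
  +(−1)^1/∏(1,1,0,2,4,1)! = -1/48  (running -1/144)
⟨..|..⟩ = √(4608/7)·(-1/144) = -0.178174

−√(2/63) = -0.178174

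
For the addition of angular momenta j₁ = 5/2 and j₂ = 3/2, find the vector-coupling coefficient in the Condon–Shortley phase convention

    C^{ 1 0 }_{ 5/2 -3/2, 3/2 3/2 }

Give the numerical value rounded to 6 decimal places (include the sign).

-0.447214  (= −√(1/5))

j₁+j₂−J=3  J+j₁−j₂=2  J−j₁+j₂=0  j₁+j₂+J+1=6
(j₁±m₁, j₂±m₂, J±M) = (1,4,3,0,1,1)
P² = 36/5
sum k=3..3:
  [3] −1/6 = -1/6
S = -1/6
C² = P²·S² = 1/5 ; C = -0.447214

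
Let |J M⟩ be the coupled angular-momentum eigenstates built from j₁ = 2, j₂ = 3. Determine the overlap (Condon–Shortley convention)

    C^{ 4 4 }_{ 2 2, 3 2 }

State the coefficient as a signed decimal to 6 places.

√[9·1!3!5!/10! · 4!0!5!1!8!0!] = √(207360)
  +(−1)^0/∏(0,1,0,5,3,0)! = 1/720  (running 1/720)
⟨..|..⟩ = √(207360)·(1/720) = +0.632456

+0.632456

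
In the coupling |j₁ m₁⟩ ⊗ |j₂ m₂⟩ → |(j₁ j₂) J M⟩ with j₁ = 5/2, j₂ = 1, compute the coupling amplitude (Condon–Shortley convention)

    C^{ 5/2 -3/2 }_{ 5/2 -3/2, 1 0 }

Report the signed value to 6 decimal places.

−√(9/35) ≈ -0.507093

triangle: 1!·4!·1!/7! = 24/5040
(j±m)!: 1!·4!·1!·1!·1!·4! = 576
prefactor² = (2J+1)·Δ·N² = 576/35
  k=0: +1/(0!·1!·4!·1!·0!·0!) = 1/24
  k=1: −1/(1!·0!·3!·0!·1!·1!) = -1/6
Σ = -1/8  ⇒  CG² = 576/35·(-1/8)² = 9/35
CG = −√(9/35) = -0.507093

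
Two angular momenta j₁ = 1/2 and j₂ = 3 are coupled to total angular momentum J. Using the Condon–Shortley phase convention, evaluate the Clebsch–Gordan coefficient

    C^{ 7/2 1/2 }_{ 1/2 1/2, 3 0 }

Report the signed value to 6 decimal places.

+0.755929

√[8·0!1!6!/8! · 1!0!3!3!4!3!] = √(5184/7)
  +(−1)^0/∏(0,0,0,3,1,3)! = 1/36  (running 1/36)
⟨..|..⟩ = √(5184/7)·(1/36) = +0.755929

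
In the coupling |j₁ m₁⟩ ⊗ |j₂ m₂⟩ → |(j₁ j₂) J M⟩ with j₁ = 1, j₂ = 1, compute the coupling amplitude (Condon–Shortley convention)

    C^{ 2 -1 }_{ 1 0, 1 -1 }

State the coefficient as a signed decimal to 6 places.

triangle: 0!×2!×2!/5! = 4/120
(j±m)!: 1!×1!×0!×2!×1!×3! = 12
prefactor² = (2J+1)×Δ×N² = 2
  k=0: +1/(0!×0!×1!×0!×1!×2!) = 1/2
Σ = 1/2  ⇒  CG² = 2×1/2² = 1/2
CG = +√(1/2) = +0.707107

+√(1/2) ≈ +0.707107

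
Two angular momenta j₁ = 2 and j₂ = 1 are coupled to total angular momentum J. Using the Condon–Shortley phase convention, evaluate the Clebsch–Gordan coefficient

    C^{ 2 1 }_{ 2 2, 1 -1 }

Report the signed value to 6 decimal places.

√[5·1!3!1!/6! · 4!0!0!2!3!1!] = √(12)
  +(−1)^0/∏(0,1,0,0,3,1)! = 1/6  (running 1/6)
⟨..|..⟩ = √(12)·(1/6) = +0.577350

+√(1/3) = +0.577350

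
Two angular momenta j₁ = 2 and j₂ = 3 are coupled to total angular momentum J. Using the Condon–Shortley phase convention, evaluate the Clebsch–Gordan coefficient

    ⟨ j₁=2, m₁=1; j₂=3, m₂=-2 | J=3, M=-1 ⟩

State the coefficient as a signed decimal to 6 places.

j₁+j₂−J=2  J+j₁−j₂=2  J−j₁+j₂=4  j₁+j₂+J+1=9
(j₁±m₁, j₂±m₂, J±M) = (3,1,1,5,2,4)
P² = 64
sum k=0..1:
  [0] +1/12 = 1/12
  [1] −1/48 = -1/48
S = 1/16
C² = P²·S² = 1/4 ; C = +0.500000

+√(1/4) ≈ +0.500000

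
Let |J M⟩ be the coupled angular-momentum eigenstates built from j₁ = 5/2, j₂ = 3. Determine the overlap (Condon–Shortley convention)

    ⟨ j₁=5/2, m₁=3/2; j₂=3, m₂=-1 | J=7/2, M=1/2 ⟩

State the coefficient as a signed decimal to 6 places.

+√(8/63) = +0.356348

j₁+j₂−J=2  J+j₁−j₂=3  J−j₁+j₂=4  j₁+j₂+J+1=10
(j₁±m₁, j₂±m₂, J±M) = (4,1,2,4,4,3)
P² = 18432/175
sum k=0..1:
  [0] +1/16 = 1/16
  [1] −1/36 = -1/36
S = 5/144
C² = P²·S² = 8/63 ; C = +0.356348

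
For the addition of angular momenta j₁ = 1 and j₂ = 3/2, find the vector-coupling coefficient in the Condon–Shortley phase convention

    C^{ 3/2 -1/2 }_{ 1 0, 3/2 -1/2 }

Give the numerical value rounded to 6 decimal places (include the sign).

+√(1/15) = +0.258199

triangle: 1!·1!·2!/5! = 2/120
(j±m)!: 1!·1!·1!·2!·1!·2! = 4
prefactor² = (2J+1)·Δ·N² = 4/15
  k=0: +1/(0!·1!·1!·1!·0!·1!) = 1
  k=1: −1/(1!·0!·0!·0!·1!·2!) = -1/2
Σ = 1/2  ⇒  CG² = 4/15·1/2² = 1/15
CG = +√(1/15) = +0.258199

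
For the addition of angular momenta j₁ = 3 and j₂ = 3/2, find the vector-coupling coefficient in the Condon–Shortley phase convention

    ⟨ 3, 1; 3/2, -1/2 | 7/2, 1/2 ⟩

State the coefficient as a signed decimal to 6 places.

triangle: 1!·5!·2!/9! = 240/362880
(j±m)!: 4!·2!·1!·2!·4!·3! = 13824
prefactor² = (2J+1)·Δ·N² = 512/7
  k=0: +1/(0!·1!·2!·1!·3!·1!) = 1/12
  k=1: −1/(1!·0!·1!·0!·4!·2!) = -1/48
Σ = 1/16  ⇒  CG² = 512/7·1/16² = 2/7
CG = +√(2/7) = +0.534522

+0.534522  (= +√(2/7))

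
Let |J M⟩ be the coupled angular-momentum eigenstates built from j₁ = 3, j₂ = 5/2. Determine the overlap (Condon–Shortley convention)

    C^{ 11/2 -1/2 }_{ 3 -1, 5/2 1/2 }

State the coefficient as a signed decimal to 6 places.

+0.569803

√[12·0!6!5!/12! · 2!4!3!2!5!6!] = √(8294400/77)
  +(−1)^0/∏(0,0,4,3,2,2)! = 1/576  (running 1/576)
⟨..|..⟩ = √(8294400/77)·(1/576) = +0.569803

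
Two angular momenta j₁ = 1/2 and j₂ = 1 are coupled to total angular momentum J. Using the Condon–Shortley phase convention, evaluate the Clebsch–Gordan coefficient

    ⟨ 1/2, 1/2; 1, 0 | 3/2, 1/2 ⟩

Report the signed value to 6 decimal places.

j₁+j₂−J=0  J+j₁−j₂=1  J−j₁+j₂=2  j₁+j₂+J+1=4
(j₁±m₁, j₂±m₂, J±M) = (1,0,1,1,2,1)
P² = 2/3
sum k=0..0:
  [0] +1/1 = 1
S = 1
C² = P²·S² = 2/3 ; C = +0.816497

+0.816497  (= +√(2/3))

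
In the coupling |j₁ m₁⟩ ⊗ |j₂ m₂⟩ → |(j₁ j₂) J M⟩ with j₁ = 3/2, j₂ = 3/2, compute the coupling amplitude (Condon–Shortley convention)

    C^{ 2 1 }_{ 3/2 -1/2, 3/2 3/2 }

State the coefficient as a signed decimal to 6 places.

-0.707107

triangle: 1!·2!·2!/6! = 4/720
(j±m)!: 1!·2!·3!·0!·3!·1! = 72
prefactor² = (2J+1)·Δ·N² = 2
  k=1: −1/(1!·0!·1!·2!·1!·0!) = -1/2
Σ = -1/2  ⇒  CG² = 2·(-1/2)² = 1/2
CG = −√(1/2) = -0.707107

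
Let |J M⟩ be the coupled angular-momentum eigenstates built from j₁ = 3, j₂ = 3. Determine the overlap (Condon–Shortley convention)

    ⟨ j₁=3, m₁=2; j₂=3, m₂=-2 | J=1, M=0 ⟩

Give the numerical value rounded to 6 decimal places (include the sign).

triangle: 5!·1!·1!/8! = 120/40320
(j±m)!: 5!·1!·1!·5!·1!·1! = 14400
prefactor² = (2J+1)·Δ·N² = 900/7
  k=0: +1/(0!·5!·1!·1!·0!·0!) = 1/120
  k=1: −1/(1!·4!·0!·0!·1!·1!) = -1/24
Σ = -1/30  ⇒  CG² = 900/7·(-1/30)² = 1/7
CG = −√(1/7) = -0.377964

-0.377964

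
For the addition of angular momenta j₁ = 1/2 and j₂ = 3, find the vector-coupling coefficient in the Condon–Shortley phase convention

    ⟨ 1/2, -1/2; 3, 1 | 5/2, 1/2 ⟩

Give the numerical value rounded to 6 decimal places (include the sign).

−√(4/7) ≈ -0.755929

j₁+j₂−J=1  J+j₁−j₂=0  J−j₁+j₂=5  j₁+j₂+J+1=7
(j₁±m₁, j₂±m₂, J±M) = (0,1,4,2,3,2)
P² = 576/7
sum k=1..1:
  [1] −1/12 = -1/12
S = -1/12
C² = P²·S² = 4/7 ; C = -0.755929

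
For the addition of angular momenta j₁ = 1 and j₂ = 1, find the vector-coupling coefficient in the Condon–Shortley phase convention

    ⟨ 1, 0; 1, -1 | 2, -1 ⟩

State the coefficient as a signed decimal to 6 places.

+√(1/2) = +0.707107

j₁+j₂−J=0  J+j₁−j₂=2  J−j₁+j₂=2  j₁+j₂+J+1=5
(j₁±m₁, j₂±m₂, J±M) = (1,1,0,2,1,3)
P² = 2
sum k=0..0:
  [0] +1/2 = 1/2
S = 1/2
C² = P²·S² = 1/2 ; C = +0.707107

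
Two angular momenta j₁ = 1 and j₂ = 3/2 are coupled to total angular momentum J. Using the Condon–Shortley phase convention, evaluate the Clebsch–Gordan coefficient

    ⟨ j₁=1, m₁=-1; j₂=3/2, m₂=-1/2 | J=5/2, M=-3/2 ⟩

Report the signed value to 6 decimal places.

triangle: 0!·2!·3!/6! = 12/720
(j±m)!: 0!·2!·1!·2!·1!·4! = 96
prefactor² = (2J+1)·Δ·N² = 48/5
  k=0: +1/(0!·0!·2!·1!·0!·2!) = 1/4
Σ = 1/4  ⇒  CG² = 48/5·1/4² = 3/5
CG = +√(3/5) = +0.774597

+√(3/5) ≈ +0.774597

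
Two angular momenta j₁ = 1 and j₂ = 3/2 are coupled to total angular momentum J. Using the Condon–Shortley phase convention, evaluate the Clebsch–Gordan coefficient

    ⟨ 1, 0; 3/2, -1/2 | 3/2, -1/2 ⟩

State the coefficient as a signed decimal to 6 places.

+√(1/15) = +0.258199

j₁+j₂−J=1  J+j₁−j₂=1  J−j₁+j₂=2  j₁+j₂+J+1=5
(j₁±m₁, j₂±m₂, J±M) = (1,1,1,2,1,2)
P² = 4/15
sum k=0..1:
  [0] +1/1 = 1
  [1] −1/2 = -1/2
S = 1/2
C² = P²·S² = 1/15 ; C = +0.258199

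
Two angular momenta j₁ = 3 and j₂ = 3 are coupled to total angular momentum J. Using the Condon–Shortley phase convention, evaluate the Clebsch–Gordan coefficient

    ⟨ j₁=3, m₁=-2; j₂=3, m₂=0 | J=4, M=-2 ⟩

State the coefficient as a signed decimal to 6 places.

j₁+j₂−J=2  J+j₁−j₂=4  J−j₁+j₂=4  j₁+j₂+J+1=11
(j₁±m₁, j₂±m₂, J±M) = (1,5,3,3,2,6)
P² = 124416/77
sum k=1..2:
  [1] −1/96 = -1/96
  [2] +1/72 = 1/72
S = 1/288
C² = P²·S² = 3/154 ; C = +0.139573

+0.139573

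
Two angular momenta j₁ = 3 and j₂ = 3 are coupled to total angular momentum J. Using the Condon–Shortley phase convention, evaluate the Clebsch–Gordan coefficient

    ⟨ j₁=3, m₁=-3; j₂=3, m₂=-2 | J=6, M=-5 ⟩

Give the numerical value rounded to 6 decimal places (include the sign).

√[13·0!6!6!/13! · 0!6!1!5!1!11!] = √(3732480000)
  +(−1)^0/∏(0,0,6,1,0,5)! = 1/86400  (running 1/86400)
⟨..|..⟩ = √(3732480000)·(1/86400) = +0.707107

+0.707107  (= +√(1/2))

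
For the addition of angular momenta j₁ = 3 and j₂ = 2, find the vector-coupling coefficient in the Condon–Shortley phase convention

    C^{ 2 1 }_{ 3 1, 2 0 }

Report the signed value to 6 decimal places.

−√(1/7) ≈ -0.377964

√[5·3!3!1!/8! · 4!2!2!2!3!1!] = √(36/7)
  +(−1)^1/∏(1,2,1,1,2,0)! = -1/4  (running -1/4)
  +(−1)^2/∏(2,1,0,0,3,1)! = 1/12  (running -1/6)
⟨..|..⟩ = √(36/7)·(-1/6) = -0.377964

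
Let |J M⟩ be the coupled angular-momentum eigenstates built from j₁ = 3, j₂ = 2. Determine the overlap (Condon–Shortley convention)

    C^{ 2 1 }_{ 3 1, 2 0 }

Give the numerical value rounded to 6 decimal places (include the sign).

−√(1/7) = -0.377964

√[5·3!3!1!/8! · 4!2!2!2!3!1!] = √(36/7)
  +(−1)^1/∏(1,2,1,1,2,0)! = -1/4  (running -1/4)
  +(−1)^2/∏(2,1,0,0,3,1)! = 1/12  (running -1/6)
⟨..|..⟩ = √(36/7)·(-1/6) = -0.377964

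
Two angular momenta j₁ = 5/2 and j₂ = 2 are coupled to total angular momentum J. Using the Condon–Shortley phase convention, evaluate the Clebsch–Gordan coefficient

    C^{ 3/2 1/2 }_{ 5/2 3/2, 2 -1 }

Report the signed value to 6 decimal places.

j₁+j₂−J=3  J+j₁−j₂=2  J−j₁+j₂=1  j₁+j₂+J+1=7
(j₁±m₁, j₂±m₂, J±M) = (4,1,1,3,2,1)
P² = 96/35
sum k=0..1:
  [0] +1/6 = 1/6
  [1] −1/4 = -1/4
S = -1/12
C² = P²·S² = 2/105 ; C = -0.138013

−√(2/105) = -0.138013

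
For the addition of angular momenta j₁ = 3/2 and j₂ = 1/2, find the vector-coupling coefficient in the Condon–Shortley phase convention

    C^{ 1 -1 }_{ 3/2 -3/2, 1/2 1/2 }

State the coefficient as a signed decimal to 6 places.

j₁+j₂−J=1  J+j₁−j₂=2  J−j₁+j₂=0  j₁+j₂+J+1=4
(j₁±m₁, j₂±m₂, J±M) = (0,3,1,0,0,2)
P² = 3
sum k=1..1:
  [1] −1/2 = -1/2
S = -1/2
C² = P²·S² = 3/4 ; C = -0.866025

−√(3/4) ≈ -0.866025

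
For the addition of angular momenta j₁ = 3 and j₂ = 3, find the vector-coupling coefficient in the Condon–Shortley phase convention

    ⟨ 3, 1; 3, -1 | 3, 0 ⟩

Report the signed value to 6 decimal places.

j₁+j₂−J=3  J+j₁−j₂=3  J−j₁+j₂=3  j₁+j₂+J+1=10
(j₁±m₁, j₂±m₂, J±M) = (4,2,2,4,3,3)
P² = 864/25
sum k=0..2:
  [0] +1/24 = 1/24
  [1] −1/8 = -1/8
  [2] +1/72 = 1/72
S = -5/72
C² = P²·S² = 1/6 ; C = -0.408248

−√(1/6) ≈ -0.408248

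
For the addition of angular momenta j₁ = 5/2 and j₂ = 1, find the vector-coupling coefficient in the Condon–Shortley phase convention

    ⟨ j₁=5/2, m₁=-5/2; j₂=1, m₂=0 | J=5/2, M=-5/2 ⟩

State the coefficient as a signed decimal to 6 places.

triangle: 1!·4!·1!/7! = 24/5040
(j±m)!: 0!·5!·1!·1!·0!·5! = 14400
prefactor² = (2J+1)·Δ·N² = 2880/7
  k=1: −1/(1!·0!·4!·0!·0!·1!) = -1/24
Σ = -1/24  ⇒  CG² = 2880/7·(-1/24)² = 5/7
CG = −√(5/7) = -0.845154

-0.845154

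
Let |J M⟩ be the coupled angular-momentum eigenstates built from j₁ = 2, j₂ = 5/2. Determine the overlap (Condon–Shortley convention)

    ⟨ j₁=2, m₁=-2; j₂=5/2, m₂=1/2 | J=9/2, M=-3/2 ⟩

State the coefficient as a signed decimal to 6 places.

triangle: 0!*4!*5!/10! = 2880/3628800
(j±m)!: 0!*4!*3!*2!*3!*6! = 1244160
prefactor² = (2J+1)*Δ*N² = 69120/7
  k=0: +1/(0!*0!*4!*3!*0!*2!) = 1/288
Σ = 1/288  ⇒  CG² = 69120/7*1/288² = 5/42
CG = +√(5/42) = +0.345033

+√(5/42) ≈ +0.345033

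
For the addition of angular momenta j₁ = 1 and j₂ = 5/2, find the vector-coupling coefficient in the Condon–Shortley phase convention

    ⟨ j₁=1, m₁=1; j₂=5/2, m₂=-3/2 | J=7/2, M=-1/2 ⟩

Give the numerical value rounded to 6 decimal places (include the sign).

+√(1/7) = +0.377964

triangle: 0!×2!×5!/8! = 240/40320
(j±m)!: 2!×0!×1!×4!×3!×4! = 6912
prefactor² = (2J+1)×Δ×N² = 2304/7
  k=0: +1/(0!×0!×0!×1!×2!×4!) = 1/48
Σ = 1/48  ⇒  CG² = 2304/7×1/48² = 1/7
CG = +√(1/7) = +0.377964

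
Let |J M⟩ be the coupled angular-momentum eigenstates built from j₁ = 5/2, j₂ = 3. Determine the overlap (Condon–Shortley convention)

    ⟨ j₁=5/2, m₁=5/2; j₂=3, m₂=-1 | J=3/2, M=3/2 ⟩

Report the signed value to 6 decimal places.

+0.267261  (= +√(1/14))

triangle: 4!×1!×2!/8! = 48/40320
(j±m)!: 5!×0!×2!×4!×3!×0! = 34560
prefactor² = (2J+1)×Δ×N² = 1152/7
  k=0: +1/(0!×4!×0!×2!×1!×0!) = 1/48
Σ = 1/48  ⇒  CG² = 1152/7×1/48² = 1/14
CG = +√(1/14) = +0.267261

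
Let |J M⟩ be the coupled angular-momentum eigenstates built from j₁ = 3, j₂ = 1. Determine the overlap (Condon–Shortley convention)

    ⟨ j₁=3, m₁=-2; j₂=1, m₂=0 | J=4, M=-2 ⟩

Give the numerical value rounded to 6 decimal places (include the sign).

√[9·0!6!2!/9! · 1!5!1!1!2!6!] = √(43200/7)
  +(−1)^0/∏(0,0,5,1,1,1)! = 1/120  (running 1/120)
⟨..|..⟩ = √(43200/7)·(1/120) = +0.654654

+√(3/7) = +0.654654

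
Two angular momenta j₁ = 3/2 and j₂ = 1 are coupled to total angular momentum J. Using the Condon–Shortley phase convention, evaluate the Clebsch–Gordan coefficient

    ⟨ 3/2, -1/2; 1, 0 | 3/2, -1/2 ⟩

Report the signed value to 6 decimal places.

triangle: 1!*2!*1!/5! = 2/120
(j±m)!: 1!*2!*1!*1!*1!*2! = 4
prefactor² = (2J+1)*Δ*N² = 4/15
  k=0: +1/(0!*1!*2!*1!*0!*0!) = 1/2
  k=1: −1/(1!*0!*1!*0!*1!*1!) = -1
Σ = -1/2  ⇒  CG² = 4/15*(-1/2)² = 1/15
CG = −√(1/15) = -0.258199

-0.258199  (= −√(1/15))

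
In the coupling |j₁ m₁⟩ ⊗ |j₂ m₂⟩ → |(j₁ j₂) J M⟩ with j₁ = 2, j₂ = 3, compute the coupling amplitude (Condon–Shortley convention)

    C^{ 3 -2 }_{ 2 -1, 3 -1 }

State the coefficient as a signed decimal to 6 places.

j₁+j₂−J=2  J+j₁−j₂=2  J−j₁+j₂=4  j₁+j₂+J+1=9
(j₁±m₁, j₂±m₂, J±M) = (1,3,2,4,1,5)
P² = 64
sum k=1..2:
  [1] −1/12 = -1/12
  [2] +1/48 = 1/48
S = -1/16
C² = P²·S² = 1/4 ; C = -0.500000

-0.500000  (= −√(1/4))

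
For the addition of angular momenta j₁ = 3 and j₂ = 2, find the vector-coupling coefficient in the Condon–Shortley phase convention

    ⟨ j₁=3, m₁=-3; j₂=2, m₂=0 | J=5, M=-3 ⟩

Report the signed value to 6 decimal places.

√[11·0!6!4!/11! · 0!6!2!2!2!8!] = √(1105920)
  +(−1)^0/∏(0,0,6,2,0,2)! = 1/2880  (running 1/2880)
⟨..|..⟩ = √(1105920)·(1/2880) = +0.365148

+√(2/15) ≈ +0.365148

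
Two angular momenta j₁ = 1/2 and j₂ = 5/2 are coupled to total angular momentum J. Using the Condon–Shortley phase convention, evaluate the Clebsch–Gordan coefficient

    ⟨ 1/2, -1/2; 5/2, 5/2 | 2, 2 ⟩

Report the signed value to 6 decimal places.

triangle: 1!×0!×4!/6! = 24/720
(j±m)!: 0!×1!×5!×0!×4!×0! = 2880
prefactor² = (2J+1)×Δ×N² = 480
  k=1: −1/(1!×0!×0!×4!×0!×0!) = -1/24
Σ = -1/24  ⇒  CG² = 480×(-1/24)² = 5/6
CG = −√(5/6) = -0.912871

-0.912871  (= −√(5/6))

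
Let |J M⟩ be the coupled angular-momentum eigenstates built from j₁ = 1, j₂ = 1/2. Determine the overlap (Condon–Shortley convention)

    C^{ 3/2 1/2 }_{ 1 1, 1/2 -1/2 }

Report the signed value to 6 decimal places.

triangle: 0!·2!·1!/4! = 2/24
(j±m)!: 2!·0!·0!·1!·2!·1! = 4
prefactor² = (2J+1)·Δ·N² = 4/3
  k=0: +1/(0!·0!·0!·0!·2!·1!) = 1/2
Σ = 1/2  ⇒  CG² = 4/3·1/2² = 1/3
CG = +√(1/3) = +0.577350

+√(1/3) = +0.577350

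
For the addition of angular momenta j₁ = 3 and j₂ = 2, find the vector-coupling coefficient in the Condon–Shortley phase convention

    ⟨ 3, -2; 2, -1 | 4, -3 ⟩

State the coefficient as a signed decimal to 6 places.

-0.223607

√[9·1!5!3!/10! · 1!5!1!3!1!7!] = √(6480)
  +(−1)^0/∏(0,1,5,1,0,2)! = 1/240  (running 1/240)
  +(−1)^1/∏(1,0,4,0,1,3)! = -1/144  (running -1/360)
⟨..|..⟩ = √(6480)·(-1/360) = -0.223607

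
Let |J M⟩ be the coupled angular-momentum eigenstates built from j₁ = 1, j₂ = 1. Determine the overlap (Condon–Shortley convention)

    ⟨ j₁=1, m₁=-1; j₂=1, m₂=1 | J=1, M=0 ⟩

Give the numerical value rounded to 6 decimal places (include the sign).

-0.707107

j₁+j₂−J=1  J+j₁−j₂=1  J−j₁+j₂=1  j₁+j₂+J+1=4
(j₁±m₁, j₂±m₂, J±M) = (0,2,2,0,1,1)
P² = 1/2
sum k=1..1:
  [1] −1/1 = -1
S = -1
C² = P²·S² = 1/2 ; C = -0.707107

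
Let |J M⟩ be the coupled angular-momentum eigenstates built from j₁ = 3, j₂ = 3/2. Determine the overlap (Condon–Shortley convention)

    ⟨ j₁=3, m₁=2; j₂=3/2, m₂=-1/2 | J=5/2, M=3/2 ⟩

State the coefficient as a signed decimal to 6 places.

+0.267261  (= +√(1/14))

triangle: 2!·4!·1!/8! = 48/40320
(j±m)!: 5!·1!·1!·2!·4!·1! = 5760
prefactor² = (2J+1)·Δ·N² = 288/7
  k=0: +1/(0!·2!·1!·1!·3!·0!) = 1/12
  k=1: −1/(1!·1!·0!·0!·4!·1!) = -1/24
Σ = 1/24  ⇒  CG² = 288/7·1/24² = 1/14
CG = +√(1/14) = +0.267261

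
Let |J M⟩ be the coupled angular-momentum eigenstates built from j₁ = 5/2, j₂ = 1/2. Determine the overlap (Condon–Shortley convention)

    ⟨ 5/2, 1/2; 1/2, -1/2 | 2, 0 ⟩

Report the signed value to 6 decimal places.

+√(1/2) ≈ +0.707107

√[5·1!4!0!/6! · 3!2!0!1!2!2!] = √(8)
  +(−1)^0/∏(0,1,2,0,2,0)! = 1/4  (running 1/4)
⟨..|..⟩ = √(8)·(1/4) = +0.707107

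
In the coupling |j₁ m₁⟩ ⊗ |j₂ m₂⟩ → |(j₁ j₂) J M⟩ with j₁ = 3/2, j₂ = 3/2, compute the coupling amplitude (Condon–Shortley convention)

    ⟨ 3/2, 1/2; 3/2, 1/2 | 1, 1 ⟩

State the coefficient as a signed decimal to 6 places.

-0.632456  (= −√(2/5))

j₁+j₂−J=2  J+j₁−j₂=1  J−j₁+j₂=1  j₁+j₂+J+1=5
(j₁±m₁, j₂±m₂, J±M) = (2,1,2,1,2,0)
P² = 2/5
sum k=1..1:
  [1] −1/1 = -1
S = -1
C² = P²·S² = 2/5 ; C = -0.632456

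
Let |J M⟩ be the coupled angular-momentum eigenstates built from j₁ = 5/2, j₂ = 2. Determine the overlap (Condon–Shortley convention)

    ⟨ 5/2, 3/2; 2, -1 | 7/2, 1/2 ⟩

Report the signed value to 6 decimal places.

triangle: 1!×4!×3!/9! = 144/362880
(j±m)!: 4!×1!×1!×3!×4!×3! = 20736
prefactor² = (2J+1)×Δ×N² = 2304/35
  k=0: +1/(0!×1!×1!×1!×3!×2!) = 1/12
  k=1: −1/(1!×0!×0!×0!×4!×3!) = -1/144
Σ = 11/144  ⇒  CG² = 2304/35×11/144² = 121/315
CG = +√(121/315) = +0.619780

+0.619780  (= +√(121/315))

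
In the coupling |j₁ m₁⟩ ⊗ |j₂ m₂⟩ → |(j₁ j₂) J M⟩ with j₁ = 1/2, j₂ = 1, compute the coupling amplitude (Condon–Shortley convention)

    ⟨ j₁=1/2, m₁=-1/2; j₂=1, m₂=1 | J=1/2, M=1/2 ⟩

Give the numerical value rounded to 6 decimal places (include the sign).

−√(2/3) ≈ -0.816497

√[2·1!0!1!/3! · 0!1!2!0!1!0!] = √(2/3)
  +(−1)^1/∏(1,0,0,1,0,0)! = -1  (running -1)
⟨..|..⟩ = √(2/3)·(-1) = -0.816497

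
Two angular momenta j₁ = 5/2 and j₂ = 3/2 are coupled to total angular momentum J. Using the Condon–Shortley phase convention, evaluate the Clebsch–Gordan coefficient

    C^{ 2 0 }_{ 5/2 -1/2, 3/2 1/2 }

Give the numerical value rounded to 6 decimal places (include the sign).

triangle: 2!·3!·1!/7! = 12/5040
(j±m)!: 2!·3!·2!·1!·2!·2! = 96
prefactor² = (2J+1)·Δ·N² = 8/7
  k=1: −1/(1!·1!·2!·1!·1!·0!) = -1/2
  k=2: +1/(2!·0!·1!·0!·2!·1!) = 1/4
Σ = -1/4  ⇒  CG² = 8/7·(-1/4)² = 1/14
CG = −√(1/14) = -0.267261

−√(1/14) = -0.267261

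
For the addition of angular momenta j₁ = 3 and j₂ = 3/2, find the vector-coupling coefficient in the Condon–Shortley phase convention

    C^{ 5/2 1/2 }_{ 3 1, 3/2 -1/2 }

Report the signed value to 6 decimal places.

−√(1/70) ≈ -0.119523

√[6·2!4!1!/8! · 4!2!1!2!3!2!] = √(288/35)
  +(−1)^0/∏(0,2,2,1,2,0)! = 1/8  (running 1/8)
  +(−1)^1/∏(1,1,1,0,3,1)! = -1/6  (running -1/24)
⟨..|..⟩ = √(288/35)·(-1/24) = -0.119523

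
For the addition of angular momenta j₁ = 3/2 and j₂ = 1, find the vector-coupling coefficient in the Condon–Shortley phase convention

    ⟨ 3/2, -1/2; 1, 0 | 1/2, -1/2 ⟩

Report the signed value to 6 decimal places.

√[2·2!1!0!/4! · 1!2!1!1!0!1!] = √(1/3)
  +(−1)^1/∏(1,1,1,0,0,0)! = -1  (running -1)
⟨..|..⟩ = √(1/3)·(-1) = -0.577350

-0.577350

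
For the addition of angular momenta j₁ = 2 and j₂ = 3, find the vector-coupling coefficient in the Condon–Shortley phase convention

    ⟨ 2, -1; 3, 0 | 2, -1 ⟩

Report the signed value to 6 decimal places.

+√(2/7) ≈ +0.534522

triangle: 3!×1!×3!/8! = 36/40320
(j±m)!: 1!×3!×3!×3!×1!×3! = 1296
prefactor² = (2J+1)×Δ×N² = 81/14
  k=2: +1/(2!×1!×1!×1!×0!×2!) = 1/4
  k=3: −1/(3!×0!×0!×0!×1!×3!) = -1/36
Σ = 2/9  ⇒  CG² = 81/14×2/9² = 2/7
CG = +√(2/7) = +0.534522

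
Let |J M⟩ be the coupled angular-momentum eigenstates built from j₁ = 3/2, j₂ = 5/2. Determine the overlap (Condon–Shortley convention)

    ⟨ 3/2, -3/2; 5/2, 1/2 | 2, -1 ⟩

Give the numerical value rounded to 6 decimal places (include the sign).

+√(9/28) ≈ +0.566947

j₁+j₂−J=2  J+j₁−j₂=1  J−j₁+j₂=3  j₁+j₂+J+1=7
(j₁±m₁, j₂±m₂, J±M) = (0,3,3,2,1,3)
P² = 36/7
sum k=2..2:
  [2] +1/4 = 1/4
S = 1/4
C² = P²·S² = 9/28 ; C = +0.566947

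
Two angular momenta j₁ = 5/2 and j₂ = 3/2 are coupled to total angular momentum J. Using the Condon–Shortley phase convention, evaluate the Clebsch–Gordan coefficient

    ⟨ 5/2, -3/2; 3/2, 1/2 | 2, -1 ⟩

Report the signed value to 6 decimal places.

+0.154303

j₁+j₂−J=2  J+j₁−j₂=3  J−j₁+j₂=1  j₁+j₂+J+1=7
(j₁±m₁, j₂±m₂, J±M) = (1,4,2,1,1,3)
P² = 24/7
sum k=1..2:
  [1] −1/6 = -1/6
  [2] +1/4 = 1/4
S = 1/12
C² = P²·S² = 1/42 ; C = +0.154303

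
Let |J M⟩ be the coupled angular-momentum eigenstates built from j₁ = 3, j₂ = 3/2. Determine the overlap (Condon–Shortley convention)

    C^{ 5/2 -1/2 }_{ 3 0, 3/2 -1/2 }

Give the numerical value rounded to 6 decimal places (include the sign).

j₁+j₂−J=2  J+j₁−j₂=4  J−j₁+j₂=1  j₁+j₂+J+1=8
(j₁±m₁, j₂±m₂, J±M) = (3,3,1,2,2,3)
P² = 216/35
sum k=0..1:
  [0] +1/12 = 1/12
  [1] −1/4 = -1/4
S = -1/6
C² = P²·S² = 6/35 ; C = -0.414039

-0.414039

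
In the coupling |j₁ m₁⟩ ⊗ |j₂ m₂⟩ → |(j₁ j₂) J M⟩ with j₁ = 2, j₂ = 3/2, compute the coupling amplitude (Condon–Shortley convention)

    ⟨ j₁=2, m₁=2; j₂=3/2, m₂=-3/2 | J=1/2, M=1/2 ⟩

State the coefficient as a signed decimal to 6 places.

+0.632456

√[2·3!1!0!/5! · 4!0!0!3!1!0!] = √(72/5)
  +(−1)^0/∏(0,3,0,0,1,0)! = 1/6  (running 1/6)
⟨..|..⟩ = √(72/5)·(1/6) = +0.632456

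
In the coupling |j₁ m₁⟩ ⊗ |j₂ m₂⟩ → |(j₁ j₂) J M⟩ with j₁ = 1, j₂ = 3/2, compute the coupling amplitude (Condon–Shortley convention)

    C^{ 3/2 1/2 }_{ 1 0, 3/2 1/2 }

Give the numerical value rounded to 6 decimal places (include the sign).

j₁+j₂−J=1  J+j₁−j₂=1  J−j₁+j₂=2  j₁+j₂+J+1=5
(j₁±m₁, j₂±m₂, J±M) = (1,1,2,1,2,1)
P² = 4/15
sum k=0..1:
  [0] +1/2 = 1/2
  [1] −1/1 = -1
S = -1/2
C² = P²·S² = 1/15 ; C = -0.258199

-0.258199  (= −√(1/15))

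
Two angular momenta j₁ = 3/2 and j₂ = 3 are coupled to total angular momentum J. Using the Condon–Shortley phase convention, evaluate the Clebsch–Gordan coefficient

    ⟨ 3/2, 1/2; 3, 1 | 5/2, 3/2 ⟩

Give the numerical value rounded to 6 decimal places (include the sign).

√[6·2!1!4!/8! · 2!1!4!2!4!1!] = √(576/35)
  +(−1)^0/∏(0,2,1,4,0,0)! = 1/48  (running 1/48)
  +(−1)^1/∏(1,1,0,3,1,1)! = -1/6  (running -7/48)
⟨..|..⟩ = √(576/35)·(-7/48) = -0.591608

-0.591608  (= −√(7/20))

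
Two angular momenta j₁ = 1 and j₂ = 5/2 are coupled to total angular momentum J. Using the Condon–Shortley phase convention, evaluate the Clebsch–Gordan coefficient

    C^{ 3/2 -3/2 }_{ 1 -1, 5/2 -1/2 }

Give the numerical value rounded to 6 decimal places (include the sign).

j₁+j₂−J=2  J+j₁−j₂=0  J−j₁+j₂=3  j₁+j₂+J+1=6
(j₁±m₁, j₂±m₂, J±M) = (0,2,2,3,0,3)
P² = 48/5
sum k=2..2:
  [2] +1/12 = 1/12
S = 1/12
C² = P²·S² = 1/15 ; C = +0.258199

+0.258199  (= +√(1/15))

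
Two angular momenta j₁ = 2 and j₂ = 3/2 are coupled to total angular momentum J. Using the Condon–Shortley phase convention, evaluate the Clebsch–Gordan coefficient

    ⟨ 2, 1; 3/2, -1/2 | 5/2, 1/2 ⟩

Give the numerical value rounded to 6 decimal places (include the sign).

triangle: 1!*3!*2!/7! = 12/5040
(j±m)!: 3!*1!*1!*2!*3!*2! = 144
prefactor² = (2J+1)*Δ*N² = 72/35
  k=0: +1/(0!*1!*1!*1!*2!*1!) = 1/2
  k=1: −1/(1!*0!*0!*0!*3!*2!) = -1/12
Σ = 5/12  ⇒  CG² = 72/35*5/12² = 5/14
CG = +√(5/14) = +0.597614

+√(5/14) ≈ +0.597614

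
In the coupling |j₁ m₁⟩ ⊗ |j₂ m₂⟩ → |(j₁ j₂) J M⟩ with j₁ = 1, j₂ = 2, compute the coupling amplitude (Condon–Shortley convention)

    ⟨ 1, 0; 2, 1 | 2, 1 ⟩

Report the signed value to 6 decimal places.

−√(1/6) ≈ -0.408248

j₁+j₂−J=1  J+j₁−j₂=1  J−j₁+j₂=3  j₁+j₂+J+1=6
(j₁±m₁, j₂±m₂, J±M) = (1,1,3,1,3,1)
P² = 3/2
sum k=0..1:
  [0] +1/6 = 1/6
  [1] −1/2 = -1/2
S = -1/3
C² = P²·S² = 1/6 ; C = -0.408248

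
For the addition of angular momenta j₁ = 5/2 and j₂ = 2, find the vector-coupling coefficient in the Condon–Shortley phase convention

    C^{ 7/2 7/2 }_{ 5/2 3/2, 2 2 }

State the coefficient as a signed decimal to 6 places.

j₁+j₂−J=1  J+j₁−j₂=4  J−j₁+j₂=3  j₁+j₂+J+1=9
(j₁±m₁, j₂±m₂, J±M) = (4,1,4,0,7,0)
P² = 9216
sum k=1..1:
  [1] −1/144 = -1/144
S = -1/144
C² = P²·S² = 4/9 ; C = -0.666667

−√(4/9) ≈ -0.666667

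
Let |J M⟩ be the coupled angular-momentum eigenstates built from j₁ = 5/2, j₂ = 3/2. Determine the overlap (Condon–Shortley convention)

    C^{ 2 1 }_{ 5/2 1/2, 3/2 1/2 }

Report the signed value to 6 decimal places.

triangle: 2!×3!×1!/7! = 12/5040
(j±m)!: 3!×2!×2!×1!×3!×1! = 144
prefactor² = (2J+1)×Δ×N² = 12/7
  k=1: −1/(1!×1!×1!×1!×2!×0!) = -1/2
  k=2: +1/(2!×0!×0!×0!×3!×1!) = 1/12
Σ = -5/12  ⇒  CG² = 12/7×(-5/12)² = 25/84
CG = −√(25/84) = -0.545545

−√(25/84) ≈ -0.545545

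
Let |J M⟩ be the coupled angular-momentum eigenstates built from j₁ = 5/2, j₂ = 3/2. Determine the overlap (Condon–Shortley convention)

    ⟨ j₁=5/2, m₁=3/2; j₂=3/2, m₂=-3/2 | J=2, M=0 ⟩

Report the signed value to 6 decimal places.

+√(3/7) = +0.654654

√[5·2!3!1!/7! · 4!1!0!3!2!2!] = √(48/7)
  +(−1)^0/∏(0,2,1,0,2,1)! = 1/4  (running 1/4)
⟨..|..⟩ = √(48/7)·(1/4) = +0.654654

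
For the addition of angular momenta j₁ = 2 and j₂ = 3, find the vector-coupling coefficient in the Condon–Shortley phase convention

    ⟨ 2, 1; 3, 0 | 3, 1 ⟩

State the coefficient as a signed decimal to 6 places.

−√(1/30) ≈ -0.182574

triangle: 2!×2!×4!/9! = 96/362880
(j±m)!: 3!×1!×3!×3!×4!×2! = 10368
prefactor² = (2J+1)×Δ×N² = 96/5
  k=0: +1/(0!×2!×1!×3!×1!×1!) = 1/12
  k=1: −1/(1!×1!×0!×2!×2!×2!) = -1/8
Σ = -1/24  ⇒  CG² = 96/5×(-1/24)² = 1/30
CG = −√(1/30) = -0.182574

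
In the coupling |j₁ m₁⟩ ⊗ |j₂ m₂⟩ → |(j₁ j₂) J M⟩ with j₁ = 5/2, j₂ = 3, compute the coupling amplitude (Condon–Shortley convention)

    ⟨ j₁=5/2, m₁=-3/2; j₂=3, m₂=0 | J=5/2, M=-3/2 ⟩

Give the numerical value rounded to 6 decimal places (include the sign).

+0.483046

j₁+j₂−J=3  J+j₁−j₂=2  J−j₁+j₂=3  j₁+j₂+J+1=9
(j₁±m₁, j₂±m₂, J±M) = (1,4,3,3,1,4)
P² = 864/35
sum k=2..3:
  [2] +1/8 = 1/8
  [3] −1/36 = -1/36
S = 7/72
C² = P²·S² = 7/30 ; C = +0.483046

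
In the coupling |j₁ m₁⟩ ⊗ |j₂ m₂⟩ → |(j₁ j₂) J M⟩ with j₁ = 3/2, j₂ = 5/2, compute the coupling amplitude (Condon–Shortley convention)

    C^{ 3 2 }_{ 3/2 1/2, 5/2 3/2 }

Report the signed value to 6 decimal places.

triangle: 1!*2!*4!/8! = 48/40320
(j±m)!: 2!*1!*4!*1!*5!*1! = 5760
prefactor² = (2J+1)*Δ*N² = 48
  k=0: +1/(0!*1!*1!*4!*1!*0!) = 1/24
  k=1: −1/(1!*0!*0!*3!*2!*1!) = -1/12
Σ = -1/24  ⇒  CG² = 48*(-1/24)² = 1/12
CG = −√(1/12) = -0.288675

−√(1/12) ≈ -0.288675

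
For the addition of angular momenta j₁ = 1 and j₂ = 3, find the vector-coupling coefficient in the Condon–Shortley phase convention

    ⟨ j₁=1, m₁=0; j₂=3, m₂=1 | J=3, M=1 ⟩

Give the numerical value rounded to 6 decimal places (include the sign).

−√(1/12) = -0.288675

triangle: 1!×1!×5!/8! = 120/40320
(j±m)!: 1!×1!×4!×2!×4!×2! = 2304
prefactor² = (2J+1)×Δ×N² = 48
  k=0: +1/(0!×1!×1!×4!×0!×1!) = 1/24
  k=1: −1/(1!×0!×0!×3!×1!×2!) = -1/12
Σ = -1/24  ⇒  CG² = 48×(-1/24)² = 1/12
CG = −√(1/12) = -0.288675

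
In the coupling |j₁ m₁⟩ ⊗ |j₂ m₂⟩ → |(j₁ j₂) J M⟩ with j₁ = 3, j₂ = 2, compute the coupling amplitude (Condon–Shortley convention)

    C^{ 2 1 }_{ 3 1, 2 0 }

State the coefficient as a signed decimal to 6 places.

j₁+j₂−J=3  J+j₁−j₂=3  J−j₁+j₂=1  j₁+j₂+J+1=8
(j₁±m₁, j₂±m₂, J±M) = (4,2,2,2,3,1)
P² = 36/7
sum k=1..2:
  [1] −1/4 = -1/4
  [2] +1/12 = 1/12
S = -1/6
C² = P²·S² = 1/7 ; C = -0.377964

−√(1/7) = -0.377964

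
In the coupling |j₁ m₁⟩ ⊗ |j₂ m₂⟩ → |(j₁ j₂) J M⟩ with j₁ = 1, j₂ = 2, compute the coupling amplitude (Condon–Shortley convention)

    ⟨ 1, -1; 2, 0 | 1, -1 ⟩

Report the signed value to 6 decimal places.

+√(1/10) = +0.316228

triangle: 2!×0!×2!/5! = 4/120
(j±m)!: 0!×2!×2!×2!×0!×2! = 16
prefactor² = (2J+1)×Δ×N² = 8/5
  k=2: +1/(2!×0!×0!×0!×0!×2!) = 1/4
Σ = 1/4  ⇒  CG² = 8/5×1/4² = 1/10
CG = +√(1/10) = +0.316228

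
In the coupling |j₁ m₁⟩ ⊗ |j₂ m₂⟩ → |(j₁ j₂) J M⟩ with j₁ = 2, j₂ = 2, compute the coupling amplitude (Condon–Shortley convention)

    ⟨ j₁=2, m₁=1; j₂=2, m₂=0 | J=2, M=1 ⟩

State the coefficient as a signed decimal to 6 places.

j₁+j₂−J=2  J+j₁−j₂=2  J−j₁+j₂=2  j₁+j₂+J+1=7
(j₁±m₁, j₂±m₂, J±M) = (3,1,2,2,3,1)
P² = 8/7
sum k=0..1:
  [0] +1/4 = 1/4
  [1] −1/2 = -1/2
S = -1/4
C² = P²·S² = 1/14 ; C = -0.267261

−√(1/14) ≈ -0.267261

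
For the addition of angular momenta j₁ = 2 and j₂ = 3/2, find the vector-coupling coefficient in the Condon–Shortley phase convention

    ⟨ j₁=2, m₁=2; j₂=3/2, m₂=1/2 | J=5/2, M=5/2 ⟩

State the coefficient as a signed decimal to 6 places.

triangle: 1!·3!·2!/7! = 12/5040
(j±m)!: 4!·0!·2!·1!·5!·0! = 5760
prefactor² = (2J+1)·Δ·N² = 576/7
  k=0: +1/(0!·1!·0!·2!·3!·0!) = 1/12
Σ = 1/12  ⇒  CG² = 576/7·1/12² = 4/7
CG = +√(4/7) = +0.755929

+0.755929  (= +√(4/7))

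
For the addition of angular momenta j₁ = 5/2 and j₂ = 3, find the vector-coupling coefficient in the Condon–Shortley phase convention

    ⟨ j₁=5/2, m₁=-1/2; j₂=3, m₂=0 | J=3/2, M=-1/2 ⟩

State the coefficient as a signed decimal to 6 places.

+√(4/35) ≈ +0.338062

j₁+j₂−J=4  J+j₁−j₂=1  J−j₁+j₂=2  j₁+j₂+J+1=8
(j₁±m₁, j₂±m₂, J±M) = (2,3,3,3,1,2)
P² = 144/35
sum k=2..3:
  [2] +1/4 = 1/4
  [3] −1/12 = -1/12
S = 1/6
C² = P²·S² = 4/35 ; C = +0.338062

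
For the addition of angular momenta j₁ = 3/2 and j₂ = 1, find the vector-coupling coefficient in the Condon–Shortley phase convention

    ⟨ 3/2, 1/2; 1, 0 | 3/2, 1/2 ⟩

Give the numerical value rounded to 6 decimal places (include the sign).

√[4·1!2!1!/5! · 2!1!1!1!2!1!] = √(4/15)
  +(−1)^0/∏(0,1,1,1,1,0)! = 1  (running 1)
  +(−1)^1/∏(1,0,0,0,2,1)! = -1/2  (running 1/2)
⟨..|..⟩ = √(4/15)·(1/2) = +0.258199

+0.258199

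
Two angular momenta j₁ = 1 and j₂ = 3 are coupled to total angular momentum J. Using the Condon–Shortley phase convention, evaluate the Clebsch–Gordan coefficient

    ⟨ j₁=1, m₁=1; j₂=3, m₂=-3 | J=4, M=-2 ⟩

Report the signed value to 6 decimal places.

+0.188982

j₁+j₂−J=0  J+j₁−j₂=2  J−j₁+j₂=6  j₁+j₂+J+1=9
(j₁±m₁, j₂±m₂, J±M) = (2,0,0,6,2,6)
P² = 518400/7
sum k=0..0:
  [0] +1/1440 = 1/1440
S = 1/1440
C² = P²·S² = 1/28 ; C = +0.188982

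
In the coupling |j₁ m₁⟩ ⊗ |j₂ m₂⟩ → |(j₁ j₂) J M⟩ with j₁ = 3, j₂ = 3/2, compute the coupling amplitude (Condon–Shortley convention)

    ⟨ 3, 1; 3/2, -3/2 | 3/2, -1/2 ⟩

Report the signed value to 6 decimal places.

+0.338062

√[4·3!3!0!/7! · 4!2!0!3!1!2!] = √(576/35)
  +(−1)^0/∏(0,3,2,0,1,0)! = 1/12  (running 1/12)
⟨..|..⟩ = √(576/35)·(1/12) = +0.338062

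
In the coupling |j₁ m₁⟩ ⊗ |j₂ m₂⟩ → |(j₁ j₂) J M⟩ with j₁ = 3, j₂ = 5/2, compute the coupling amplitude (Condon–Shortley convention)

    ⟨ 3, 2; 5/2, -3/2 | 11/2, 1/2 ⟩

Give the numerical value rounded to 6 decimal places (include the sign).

+√(5/77) = +0.254824

triangle: 0!×6!×5!/12! = 86400/479001600
(j±m)!: 5!×1!×1!×4!×6!×5! = 248832000
prefactor² = (2J+1)×Δ×N² = 41472000/77
  k=0: +1/(0!×0!×1!×1!×5!×4!) = 1/2880
Σ = 1/2880  ⇒  CG² = 41472000/77×1/2880² = 5/77
CG = +√(5/77) = +0.254824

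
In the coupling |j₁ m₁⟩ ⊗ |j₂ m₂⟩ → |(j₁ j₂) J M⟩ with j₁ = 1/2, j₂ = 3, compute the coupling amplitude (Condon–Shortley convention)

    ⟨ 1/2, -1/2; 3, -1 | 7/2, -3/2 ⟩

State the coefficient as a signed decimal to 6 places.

+0.845154

j₁+j₂−J=0  J+j₁−j₂=1  J−j₁+j₂=6  j₁+j₂+J+1=8
(j₁±m₁, j₂±m₂, J±M) = (0,1,2,4,2,5)
P² = 11520/7
sum k=0..0:
  [0] +1/48 = 1/48
S = 1/48
C² = P²·S² = 5/7 ; C = +0.845154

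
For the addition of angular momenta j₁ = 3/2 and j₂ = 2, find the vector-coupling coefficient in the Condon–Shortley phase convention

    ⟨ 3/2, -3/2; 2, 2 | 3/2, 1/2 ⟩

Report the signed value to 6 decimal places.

+√(2/5) ≈ +0.632456

triangle: 2!*1!*2!/6! = 4/720
(j±m)!: 0!*3!*4!*0!*2!*1! = 288
prefactor² = (2J+1)*Δ*N² = 32/5
  k=2: +1/(2!*0!*1!*2!*0!*0!) = 1/4
Σ = 1/4  ⇒  CG² = 32/5*1/4² = 2/5
CG = +√(2/5) = +0.632456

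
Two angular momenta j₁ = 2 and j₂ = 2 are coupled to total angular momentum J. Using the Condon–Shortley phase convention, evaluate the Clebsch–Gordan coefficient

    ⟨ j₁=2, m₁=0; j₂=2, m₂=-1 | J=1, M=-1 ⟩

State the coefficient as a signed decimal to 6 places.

triangle: 3!*1!*1!/6! = 6/720
(j±m)!: 2!*2!*1!*3!*0!*2! = 48
prefactor² = (2J+1)*Δ*N² = 6/5
  k=1: −1/(1!*2!*1!*0!*0!*1!) = -1/2
Σ = -1/2  ⇒  CG² = 6/5*(-1/2)² = 3/10
CG = −√(3/10) = -0.547723

−√(3/10) ≈ -0.547723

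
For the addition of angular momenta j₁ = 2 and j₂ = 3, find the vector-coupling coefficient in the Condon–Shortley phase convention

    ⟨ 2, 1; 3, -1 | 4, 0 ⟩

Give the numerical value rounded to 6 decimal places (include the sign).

+0.597614  (= +√(5/14))

j₁+j₂−J=1  J+j₁−j₂=3  J−j₁+j₂=5  j₁+j₂+J+1=10
(j₁±m₁, j₂±m₂, J±M) = (3,1,2,4,4,4)
P² = 10368/35
sum k=0..1:
  [0] +1/24 = 1/24
  [1] −1/144 = -1/144
S = 5/144
C² = P²·S² = 5/14 ; C = +0.597614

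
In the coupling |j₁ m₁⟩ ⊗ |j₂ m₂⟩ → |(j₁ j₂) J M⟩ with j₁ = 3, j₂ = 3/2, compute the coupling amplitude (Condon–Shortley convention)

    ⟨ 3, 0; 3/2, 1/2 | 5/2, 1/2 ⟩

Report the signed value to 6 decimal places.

−√(6/35) = -0.414039

j₁+j₂−J=2  J+j₁−j₂=4  J−j₁+j₂=1  j₁+j₂+J+1=8
(j₁±m₁, j₂±m₂, J±M) = (3,3,2,1,3,2)
P² = 216/35
sum k=1..2:
  [1] −1/4 = -1/4
  [2] +1/12 = 1/12
S = -1/6
C² = P²·S² = 6/35 ; C = -0.414039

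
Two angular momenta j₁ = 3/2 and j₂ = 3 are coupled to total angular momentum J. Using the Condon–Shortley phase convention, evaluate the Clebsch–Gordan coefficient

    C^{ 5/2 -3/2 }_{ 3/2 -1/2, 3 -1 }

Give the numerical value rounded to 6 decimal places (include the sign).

j₁+j₂−J=2  J+j₁−j₂=1  J−j₁+j₂=4  j₁+j₂+J+1=8
(j₁±m₁, j₂±m₂, J±M) = (1,2,2,4,1,4)
P² = 576/35
sum k=1..2:
  [1] −1/6 = -1/6
  [2] +1/48 = 1/48
S = -7/48
C² = P²·S² = 7/20 ; C = -0.591608

−√(7/20) ≈ -0.591608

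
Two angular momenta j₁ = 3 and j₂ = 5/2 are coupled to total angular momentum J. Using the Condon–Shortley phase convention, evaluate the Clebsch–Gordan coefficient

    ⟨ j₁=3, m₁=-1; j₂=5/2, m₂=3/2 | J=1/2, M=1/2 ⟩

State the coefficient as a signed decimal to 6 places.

+0.308607

triangle: 5!·1!·0!/7! = 120/5040
(j±m)!: 2!·4!·4!·1!·1!·0! = 1152
prefactor² = (2J+1)·Δ·N² = 384/7
  k=4: +1/(4!·1!·0!·0!·1!·0!) = 1/24
Σ = 1/24  ⇒  CG² = 384/7·1/24² = 2/21
CG = +√(2/21) = +0.308607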